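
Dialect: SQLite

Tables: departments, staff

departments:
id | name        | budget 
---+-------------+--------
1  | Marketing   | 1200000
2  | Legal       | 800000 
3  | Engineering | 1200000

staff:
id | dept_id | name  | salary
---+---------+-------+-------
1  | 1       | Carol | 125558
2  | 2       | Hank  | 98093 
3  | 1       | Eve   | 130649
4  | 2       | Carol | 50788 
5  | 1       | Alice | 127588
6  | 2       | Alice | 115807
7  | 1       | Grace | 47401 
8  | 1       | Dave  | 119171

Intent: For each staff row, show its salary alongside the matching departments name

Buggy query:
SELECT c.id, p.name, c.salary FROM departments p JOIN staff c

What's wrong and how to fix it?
Bug: JOIN with no ON clause produces a cartesian product; every staff row pairs with every departments row

Fix: Specify the join condition linking the foreign key to the parent id

Corrected query:
SELECT c.id, p.name, c.salary FROM departments p JOIN staff c ON c.dept_id = p.id

Result:
id | name      | salary
---+-----------+-------
1  | Marketing | 125558
2  | Legal     | 98093 
3  | Marketing | 130649
4  | Legal     | 50788 
5  | Marketing | 127588
6  | Legal     | 115807
7  | Marketing | 47401 
8  | Marketing | 119171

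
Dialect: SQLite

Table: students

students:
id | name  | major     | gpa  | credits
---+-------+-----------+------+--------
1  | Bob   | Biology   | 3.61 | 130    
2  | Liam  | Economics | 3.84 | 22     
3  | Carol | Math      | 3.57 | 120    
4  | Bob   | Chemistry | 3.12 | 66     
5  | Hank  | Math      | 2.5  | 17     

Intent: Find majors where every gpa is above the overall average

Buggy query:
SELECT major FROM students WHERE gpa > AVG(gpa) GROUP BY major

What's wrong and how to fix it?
Bug: WHERE evaluates per row before aggregation, so AVG() is unavailable

Fix: Compute the overall average in a scalar subquery and compare each group's MIN against it in HAVING

Corrected query:
SELECT major FROM students GROUP BY major HAVING MIN(gpa) > (SELECT AVG(gpa) FROM students)

Result:
major    
---------
Biology  
Economics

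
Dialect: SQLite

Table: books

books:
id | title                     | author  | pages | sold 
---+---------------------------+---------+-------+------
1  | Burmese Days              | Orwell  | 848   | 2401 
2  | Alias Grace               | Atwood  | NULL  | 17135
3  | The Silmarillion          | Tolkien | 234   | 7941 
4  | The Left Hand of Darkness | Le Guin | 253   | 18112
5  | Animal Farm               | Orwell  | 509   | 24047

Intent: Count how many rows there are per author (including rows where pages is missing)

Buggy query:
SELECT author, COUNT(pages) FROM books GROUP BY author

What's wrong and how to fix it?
Bug: COUNT(column) counts non-NULL values only; rows with NULL pages aren't counted

Fix: Use COUNT(*) to count all rows regardless of NULL

Corrected query:
SELECT author, COUNT(*) FROM books GROUP BY author

Result:
author  | COUNT(*)
--------+---------
Atwood  | 1       
Le Guin | 1       
Orwell  | 2       
Tolkien | 1       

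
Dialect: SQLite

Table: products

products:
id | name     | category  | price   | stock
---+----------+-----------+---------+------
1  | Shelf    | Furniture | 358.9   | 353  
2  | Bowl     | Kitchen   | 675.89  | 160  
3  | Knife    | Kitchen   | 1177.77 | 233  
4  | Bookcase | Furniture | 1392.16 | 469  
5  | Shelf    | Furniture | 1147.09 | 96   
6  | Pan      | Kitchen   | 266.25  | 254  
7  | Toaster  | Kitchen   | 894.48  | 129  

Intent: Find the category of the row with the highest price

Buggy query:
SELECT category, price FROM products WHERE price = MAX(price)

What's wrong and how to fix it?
Bug: MAX(price) is an aggregate and cannot be used directly in WHERE

Fix: Use a subquery: WHERE price = (SELECT MAX(price) FROM products)

Corrected query:
SELECT category, price FROM products WHERE price = (SELECT MAX(price) FROM products)

Result:
category  | price  
----------+--------
Furniture | 1392.16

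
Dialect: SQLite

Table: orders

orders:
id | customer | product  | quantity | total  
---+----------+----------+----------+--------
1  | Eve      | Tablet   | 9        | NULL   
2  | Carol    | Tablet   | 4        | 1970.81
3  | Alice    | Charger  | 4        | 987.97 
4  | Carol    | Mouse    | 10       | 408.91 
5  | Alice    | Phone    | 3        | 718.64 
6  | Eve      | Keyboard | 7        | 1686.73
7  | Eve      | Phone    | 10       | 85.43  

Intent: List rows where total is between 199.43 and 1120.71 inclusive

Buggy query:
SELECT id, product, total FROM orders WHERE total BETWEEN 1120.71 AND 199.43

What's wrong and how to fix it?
Bug: The bounds are reversed; BETWEEN a AND b requires a <= b to match anything

Fix: Write BETWEEN 199.43 AND 1120.71

Corrected query:
SELECT id, product, total FROM orders WHERE total BETWEEN 199.43 AND 1120.71

Result:
id | product | total 
---+---------+-------
3  | Charger | 987.97
4  | Mouse   | 408.91
5  | Phone   | 718.64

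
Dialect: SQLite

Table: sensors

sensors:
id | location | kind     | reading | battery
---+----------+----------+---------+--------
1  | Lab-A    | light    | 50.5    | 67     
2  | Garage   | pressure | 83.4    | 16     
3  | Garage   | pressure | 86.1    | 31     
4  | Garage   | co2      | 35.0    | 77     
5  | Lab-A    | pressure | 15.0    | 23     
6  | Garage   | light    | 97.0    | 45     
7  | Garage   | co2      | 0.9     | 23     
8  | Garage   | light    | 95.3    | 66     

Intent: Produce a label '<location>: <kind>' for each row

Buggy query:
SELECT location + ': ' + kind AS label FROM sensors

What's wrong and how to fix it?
Bug: '+' is numeric addition; on text columns SQLite converts them to 0 instead of concatenating

Fix: Use the || operator for string concatenation

Corrected query:
SELECT location || ': ' || kind AS label FROM sensors

Result:
label           
----------------
Lab-A: light    
Garage: pressure
Garage: pressure
Garage: co2     
Lab-A: pressure 
Garage: light   
Garage: co2     
Garage: light   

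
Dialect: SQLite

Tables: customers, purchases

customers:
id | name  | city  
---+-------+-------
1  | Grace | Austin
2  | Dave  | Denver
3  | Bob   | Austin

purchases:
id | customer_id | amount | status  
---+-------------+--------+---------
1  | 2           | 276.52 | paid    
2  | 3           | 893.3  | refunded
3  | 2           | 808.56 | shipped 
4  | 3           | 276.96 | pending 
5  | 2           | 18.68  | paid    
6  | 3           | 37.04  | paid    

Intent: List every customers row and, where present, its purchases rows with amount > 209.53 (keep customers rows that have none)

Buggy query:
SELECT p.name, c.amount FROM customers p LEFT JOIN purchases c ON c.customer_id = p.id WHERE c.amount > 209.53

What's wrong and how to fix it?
Bug: A WHERE condition on the right-hand table after LEFT JOIN drops unmatched parents

Fix: Move the right-table condition into the ON clause so unmatched parents are kept

Corrected query:
SELECT p.name, c.amount FROM customers p LEFT JOIN purchases c ON c.customer_id = p.id AND c.amount > 209.53

Result:
name  | amount
------+-------
Grace | NULL  
Dave  | 276.52
Dave  | 808.56
Bob   | 276.96
Bob   | 893.3 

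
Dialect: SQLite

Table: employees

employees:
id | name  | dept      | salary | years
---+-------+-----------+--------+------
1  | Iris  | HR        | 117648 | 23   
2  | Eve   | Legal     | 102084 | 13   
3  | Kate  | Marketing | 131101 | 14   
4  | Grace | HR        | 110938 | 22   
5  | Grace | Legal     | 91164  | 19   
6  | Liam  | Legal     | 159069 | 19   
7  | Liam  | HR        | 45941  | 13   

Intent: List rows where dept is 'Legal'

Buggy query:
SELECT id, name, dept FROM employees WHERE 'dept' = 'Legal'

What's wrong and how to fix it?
Bug: Single quotes denote string literals in SQL; the column name is being compared as a constant string

Fix: Remove the quotes around the column name (or use double quotes for an identifier)

Corrected query:
SELECT id, name, dept FROM employees WHERE dept = 'Legal'

Result:
id | name  | dept 
---+-------+------
2  | Eve   | Legal
5  | Grace | Legal
6  | Liam  | Legal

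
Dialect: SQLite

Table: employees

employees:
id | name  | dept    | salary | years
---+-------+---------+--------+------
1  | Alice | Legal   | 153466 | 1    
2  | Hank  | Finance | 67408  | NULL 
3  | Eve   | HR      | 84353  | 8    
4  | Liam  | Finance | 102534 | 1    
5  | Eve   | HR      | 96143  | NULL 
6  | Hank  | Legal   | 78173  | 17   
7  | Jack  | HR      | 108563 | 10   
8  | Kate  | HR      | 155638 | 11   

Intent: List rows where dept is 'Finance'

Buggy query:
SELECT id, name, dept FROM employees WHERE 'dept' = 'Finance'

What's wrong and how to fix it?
Bug: Single quotes denote string literals in SQL; the column name is being compared as a constant string

Fix: Remove the quotes around the column name (or use double quotes for an identifier)

Corrected query:
SELECT id, name, dept FROM employees WHERE dept = 'Finance'

Result:
id | name | dept   
---+------+--------
2  | Hank | Finance
4  | Liam | Finance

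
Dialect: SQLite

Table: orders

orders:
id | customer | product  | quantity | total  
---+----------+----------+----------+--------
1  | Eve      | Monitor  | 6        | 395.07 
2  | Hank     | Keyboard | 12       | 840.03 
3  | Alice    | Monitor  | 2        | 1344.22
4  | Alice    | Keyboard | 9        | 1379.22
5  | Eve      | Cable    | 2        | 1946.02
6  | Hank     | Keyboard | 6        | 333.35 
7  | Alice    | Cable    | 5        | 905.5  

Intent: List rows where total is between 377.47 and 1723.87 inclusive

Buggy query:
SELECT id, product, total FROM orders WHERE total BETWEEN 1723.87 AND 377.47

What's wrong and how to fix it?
Bug: BETWEEN expects the lower bound first; with 1723.87 AND 377.47 the range is empty

Fix: Swap the bounds so the smaller value comes first

Corrected query:
SELECT id, product, total FROM orders WHERE total BETWEEN 377.47 AND 1723.87

Result:
id | product  | total  
---+----------+--------
1  | Monitor  | 395.07 
2  | Keyboard | 840.03 
3  | Monitor  | 1344.22
4  | Keyboard | 1379.22
7  | Cable    | 905.5  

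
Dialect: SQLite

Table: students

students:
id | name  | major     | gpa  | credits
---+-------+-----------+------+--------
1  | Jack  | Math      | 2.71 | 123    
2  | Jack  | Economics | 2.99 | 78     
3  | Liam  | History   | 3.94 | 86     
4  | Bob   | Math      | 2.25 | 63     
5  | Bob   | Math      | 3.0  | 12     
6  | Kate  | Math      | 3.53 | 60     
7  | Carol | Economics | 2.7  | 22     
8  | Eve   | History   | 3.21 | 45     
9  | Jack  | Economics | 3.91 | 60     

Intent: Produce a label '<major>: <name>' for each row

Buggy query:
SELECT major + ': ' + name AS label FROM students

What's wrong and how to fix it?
Bug: '+' is numeric addition; on text columns SQLite converts them to 0 instead of concatenating

Fix: Replace + with || to concatenate text

Corrected query:
SELECT major || ': ' || name AS label FROM students

Result:
label           
----------------
Math: Jack      
Economics: Jack 
History: Liam   
Math: Bob       
Math: Bob       
Math: Kate      
Economics: Carol
History: Eve    
Economics: Jack 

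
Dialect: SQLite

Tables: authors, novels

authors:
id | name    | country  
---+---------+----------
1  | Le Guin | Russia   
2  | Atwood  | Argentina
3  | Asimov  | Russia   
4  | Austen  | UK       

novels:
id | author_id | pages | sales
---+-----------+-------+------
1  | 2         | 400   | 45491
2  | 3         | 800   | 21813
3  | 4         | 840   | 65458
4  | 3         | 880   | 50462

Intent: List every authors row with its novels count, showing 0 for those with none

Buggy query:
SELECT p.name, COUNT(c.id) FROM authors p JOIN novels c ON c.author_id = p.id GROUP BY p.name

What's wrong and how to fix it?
Bug: An inner join excludes parents with zero children

Fix: Switch to LEFT JOIN to retain unmatched parent rows

Corrected query:
SELECT p.name, COUNT(c.id) FROM authors p LEFT JOIN novels c ON c.author_id = p.id GROUP BY p.name

Result:
name    | COUNT(c.id)
--------+------------
Asimov  | 2          
Atwood  | 1          
Austen  | 1          
Le Guin | 0          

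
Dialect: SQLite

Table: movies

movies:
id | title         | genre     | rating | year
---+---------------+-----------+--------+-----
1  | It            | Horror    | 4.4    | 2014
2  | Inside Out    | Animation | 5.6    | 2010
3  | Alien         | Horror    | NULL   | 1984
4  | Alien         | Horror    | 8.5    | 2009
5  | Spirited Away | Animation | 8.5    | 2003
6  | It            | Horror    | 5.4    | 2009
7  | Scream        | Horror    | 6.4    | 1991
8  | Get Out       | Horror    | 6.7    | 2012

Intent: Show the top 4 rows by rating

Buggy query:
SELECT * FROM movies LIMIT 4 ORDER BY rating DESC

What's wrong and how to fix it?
Bug: LIMIT must come after ORDER BY

Fix: Sort with ORDER BY, then apply LIMIT

Corrected query:
SELECT * FROM movies ORDER BY rating DESC LIMIT 4

Result:
id | title         | genre     | rating | year
---+---------------+-----------+--------+-----
4  | Alien         | Horror    | 8.5    | 2009
5  | Spirited Away | Animation | 8.5    | 2003
8  | Get Out       | Horror    | 6.7    | 2012
7  | Scream        | Horror    | 6.4    | 1991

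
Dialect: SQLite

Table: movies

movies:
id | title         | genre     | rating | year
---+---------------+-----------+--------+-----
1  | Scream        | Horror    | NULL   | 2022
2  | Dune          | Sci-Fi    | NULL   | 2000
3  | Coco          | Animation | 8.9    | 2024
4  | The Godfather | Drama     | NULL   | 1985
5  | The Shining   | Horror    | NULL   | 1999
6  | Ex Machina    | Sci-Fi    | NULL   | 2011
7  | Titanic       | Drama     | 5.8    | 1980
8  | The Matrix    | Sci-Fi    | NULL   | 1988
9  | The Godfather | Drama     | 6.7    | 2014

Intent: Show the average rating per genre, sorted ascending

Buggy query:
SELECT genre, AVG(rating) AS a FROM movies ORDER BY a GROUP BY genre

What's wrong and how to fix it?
Bug: ORDER BY appears before GROUP BY; SQL clause order requires GROUP BY first

Fix: Reorder: SELECT … FROM … GROUP BY … ORDER BY …

Corrected query:
SELECT genre, AVG(rating) AS a FROM movies GROUP BY genre ORDER BY a

Result:
genre     | a   
----------+-----
Horror    | NULL
Sci-Fi    | NULL
Drama     | 6.25
Animation | 8.9 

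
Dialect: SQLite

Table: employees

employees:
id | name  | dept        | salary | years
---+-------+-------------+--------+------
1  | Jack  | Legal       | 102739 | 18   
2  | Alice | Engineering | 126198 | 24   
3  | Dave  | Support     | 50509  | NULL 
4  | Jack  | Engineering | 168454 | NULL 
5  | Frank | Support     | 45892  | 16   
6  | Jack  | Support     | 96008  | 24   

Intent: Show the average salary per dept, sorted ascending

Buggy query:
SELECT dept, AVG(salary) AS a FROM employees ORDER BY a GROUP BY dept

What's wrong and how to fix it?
Bug: GROUP BY must precede ORDER BY

Fix: Reorder: SELECT … FROM … GROUP BY … ORDER BY …

Corrected query:
SELECT dept, AVG(salary) AS a FROM employees GROUP BY dept ORDER BY a

Result:
dept        | a           
------------+-------------
Support     | 64136.333333
Legal       | 102739      
Engineering | 147326      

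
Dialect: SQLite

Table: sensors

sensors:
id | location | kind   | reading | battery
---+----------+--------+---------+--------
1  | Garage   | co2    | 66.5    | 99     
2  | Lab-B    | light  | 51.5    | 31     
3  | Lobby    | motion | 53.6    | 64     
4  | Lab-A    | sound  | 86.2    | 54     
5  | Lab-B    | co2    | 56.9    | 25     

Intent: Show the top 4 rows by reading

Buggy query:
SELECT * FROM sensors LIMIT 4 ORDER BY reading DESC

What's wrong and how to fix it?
Bug: ORDER BY cannot follow LIMIT; LIMIT is the final clause

Fix: Sort with ORDER BY, then apply LIMIT

Corrected query:
SELECT * FROM sensors ORDER BY reading DESC LIMIT 4

Result:
id | location | kind   | reading | battery
---+----------+--------+---------+--------
4  | Lab-A    | sound  | 86.2    | 54     
1  | Garage   | co2    | 66.5    | 99     
5  | Lab-B    | co2    | 56.9    | 25     
3  | Lobby    | motion | 53.6    | 64     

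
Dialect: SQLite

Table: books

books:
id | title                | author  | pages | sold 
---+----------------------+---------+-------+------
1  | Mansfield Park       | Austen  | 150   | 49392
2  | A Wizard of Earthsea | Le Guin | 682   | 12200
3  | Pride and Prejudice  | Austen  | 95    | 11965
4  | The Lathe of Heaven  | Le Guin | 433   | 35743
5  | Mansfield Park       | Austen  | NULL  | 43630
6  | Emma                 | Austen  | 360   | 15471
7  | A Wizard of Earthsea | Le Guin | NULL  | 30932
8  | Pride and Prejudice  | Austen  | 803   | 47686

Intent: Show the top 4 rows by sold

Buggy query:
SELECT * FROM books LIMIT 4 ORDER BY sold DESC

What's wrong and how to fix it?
Bug: LIMIT must come after ORDER BY

Fix: Sort with ORDER BY, then apply LIMIT

Corrected query:
SELECT * FROM books ORDER BY sold DESC LIMIT 4

Result:
id | title               | author  | pages | sold 
---+---------------------+---------+-------+------
1  | Mansfield Park      | Austen  | 150   | 49392
8  | Pride and Prejudice | Austen  | 803   | 47686
5  | Mansfield Park      | Austen  | NULL  | 43630
4  | The Lathe of Heaven | Le Guin | 433   | 35743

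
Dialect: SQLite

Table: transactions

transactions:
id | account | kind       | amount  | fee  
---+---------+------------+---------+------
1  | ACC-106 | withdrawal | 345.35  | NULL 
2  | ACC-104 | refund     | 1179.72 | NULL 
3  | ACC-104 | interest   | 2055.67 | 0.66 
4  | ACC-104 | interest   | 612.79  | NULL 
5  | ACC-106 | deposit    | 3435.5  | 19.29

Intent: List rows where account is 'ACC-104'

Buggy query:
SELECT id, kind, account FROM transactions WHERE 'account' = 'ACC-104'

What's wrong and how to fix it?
Bug: Single quotes denote string literals in SQL; the column name is being compared as a constant string

Fix: Remove the quotes around the column name (or use double quotes for an identifier)

Corrected query:
SELECT id, kind, account FROM transactions WHERE account = 'ACC-104'

Result:
id | kind     | account
---+----------+--------
2  | refund   | ACC-104
3  | interest | ACC-104
4  | interest | ACC-104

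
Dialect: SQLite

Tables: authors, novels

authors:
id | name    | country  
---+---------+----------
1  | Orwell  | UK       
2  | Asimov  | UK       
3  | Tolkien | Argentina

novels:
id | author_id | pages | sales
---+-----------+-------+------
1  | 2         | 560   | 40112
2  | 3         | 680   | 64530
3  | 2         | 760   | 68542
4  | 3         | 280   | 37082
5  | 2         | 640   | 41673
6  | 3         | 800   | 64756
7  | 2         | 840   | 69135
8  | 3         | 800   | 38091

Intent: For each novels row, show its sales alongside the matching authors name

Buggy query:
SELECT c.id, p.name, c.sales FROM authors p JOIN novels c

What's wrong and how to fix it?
Bug: Missing join condition: each novels row is matched to all authors rows instead of just its own

Fix: Specify the join condition linking the foreign key to the parent id

Corrected query:
SELECT c.id, p.name, c.sales FROM authors p JOIN novels c ON c.author_id = p.id

Result:
id | name    | sales
---+---------+------
1  | Asimov  | 40112
2  | Tolkien | 64530
3  | Asimov  | 68542
4  | Tolkien | 37082
5  | Asimov  | 41673
6  | Tolkien | 64756
7  | Asimov  | 69135
8  | Tolkien | 38091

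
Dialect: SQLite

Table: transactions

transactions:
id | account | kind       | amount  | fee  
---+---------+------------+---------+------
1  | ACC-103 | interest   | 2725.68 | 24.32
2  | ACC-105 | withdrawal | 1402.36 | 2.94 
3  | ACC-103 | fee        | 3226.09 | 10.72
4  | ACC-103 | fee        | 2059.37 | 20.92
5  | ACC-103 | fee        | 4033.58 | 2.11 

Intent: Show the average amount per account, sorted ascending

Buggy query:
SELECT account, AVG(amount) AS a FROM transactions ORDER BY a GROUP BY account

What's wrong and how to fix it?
Bug: GROUP BY must precede ORDER BY

Fix: Move ORDER BY to the end, after GROUP BY

Corrected query:
SELECT account, AVG(amount) AS a FROM transactions GROUP BY account ORDER BY a

Result:
account | a      
--------+--------
ACC-105 | 1402.36
ACC-103 | 3011.18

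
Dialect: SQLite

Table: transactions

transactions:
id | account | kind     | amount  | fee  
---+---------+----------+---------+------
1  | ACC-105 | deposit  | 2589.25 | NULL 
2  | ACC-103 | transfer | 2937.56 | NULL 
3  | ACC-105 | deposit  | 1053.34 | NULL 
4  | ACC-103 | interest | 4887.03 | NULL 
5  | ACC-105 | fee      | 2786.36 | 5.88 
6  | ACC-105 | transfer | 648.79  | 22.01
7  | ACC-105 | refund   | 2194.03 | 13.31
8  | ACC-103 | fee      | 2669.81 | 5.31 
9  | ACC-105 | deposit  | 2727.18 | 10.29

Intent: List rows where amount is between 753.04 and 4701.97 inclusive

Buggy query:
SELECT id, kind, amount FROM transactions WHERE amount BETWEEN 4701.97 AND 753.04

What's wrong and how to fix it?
Bug: BETWEEN expects the lower bound first; with 4701.97 AND 753.04 the range is empty

Fix: Swap the bounds so the smaller value comes first

Corrected query:
SELECT id, kind, amount FROM transactions WHERE amount BETWEEN 753.04 AND 4701.97

Result:
id | kind     | amount 
---+----------+--------
1  | deposit  | 2589.25
2  | transfer | 2937.56
3  | deposit  | 1053.34
5  | fee      | 2786.36
7  | refund   | 2194.03
8  | fee      | 2669.81
9  | deposit  | 2727.18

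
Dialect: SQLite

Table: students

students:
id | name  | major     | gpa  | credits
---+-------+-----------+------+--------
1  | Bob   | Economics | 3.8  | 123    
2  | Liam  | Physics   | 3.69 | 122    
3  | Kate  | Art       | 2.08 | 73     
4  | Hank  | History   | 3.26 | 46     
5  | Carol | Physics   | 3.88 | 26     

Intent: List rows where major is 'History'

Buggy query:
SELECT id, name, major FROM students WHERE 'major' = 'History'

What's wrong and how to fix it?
Bug: Single quotes denote string literals in SQL; the column name is being compared as a constant string

Fix: Remove the quotes around the column name (or use double quotes for an identifier)

Corrected query:
SELECT id, name, major FROM students WHERE major = 'History'

Result:
id | name | major  
---+------+--------
4  | Hank | History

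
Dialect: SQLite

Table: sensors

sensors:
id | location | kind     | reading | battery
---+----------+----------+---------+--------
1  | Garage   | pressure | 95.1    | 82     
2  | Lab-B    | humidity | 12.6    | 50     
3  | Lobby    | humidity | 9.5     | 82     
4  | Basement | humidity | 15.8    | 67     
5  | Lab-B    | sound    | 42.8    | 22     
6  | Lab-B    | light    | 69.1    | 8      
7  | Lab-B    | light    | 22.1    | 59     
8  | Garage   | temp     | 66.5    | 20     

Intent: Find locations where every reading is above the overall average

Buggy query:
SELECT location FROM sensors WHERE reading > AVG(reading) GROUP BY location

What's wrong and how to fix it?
Bug: WHERE evaluates per row before aggregation, so AVG() is unavailable

Fix: Use a subquery for AVG and a HAVING MIN(...) filter so the condition holds for every row in the group

Corrected query:
SELECT location FROM sensors GROUP BY location HAVING MIN(reading) > (SELECT AVG(reading) FROM sensors)

Result:
location
--------
Garage  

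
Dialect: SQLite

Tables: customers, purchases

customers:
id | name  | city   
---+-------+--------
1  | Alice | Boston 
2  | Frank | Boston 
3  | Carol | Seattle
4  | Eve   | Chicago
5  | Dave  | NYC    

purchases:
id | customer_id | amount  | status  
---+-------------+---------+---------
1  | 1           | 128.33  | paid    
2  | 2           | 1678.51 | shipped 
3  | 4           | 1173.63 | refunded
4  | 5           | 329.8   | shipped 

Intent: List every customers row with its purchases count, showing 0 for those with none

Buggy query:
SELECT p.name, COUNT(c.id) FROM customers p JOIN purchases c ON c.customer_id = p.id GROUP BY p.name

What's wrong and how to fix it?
Bug: INNER JOIN drops customers rows that have no matching purchases rows

Fix: Switch to LEFT JOIN to retain unmatched parent rows

Corrected query:
SELECT p.name, COUNT(c.id) FROM customers p LEFT JOIN purchases c ON c.customer_id = p.id GROUP BY p.name

Result:
name  | COUNT(c.id)
------+------------
Alice | 1          
Carol | 0          
Dave  | 1          
Eve   | 1          
Frank | 1          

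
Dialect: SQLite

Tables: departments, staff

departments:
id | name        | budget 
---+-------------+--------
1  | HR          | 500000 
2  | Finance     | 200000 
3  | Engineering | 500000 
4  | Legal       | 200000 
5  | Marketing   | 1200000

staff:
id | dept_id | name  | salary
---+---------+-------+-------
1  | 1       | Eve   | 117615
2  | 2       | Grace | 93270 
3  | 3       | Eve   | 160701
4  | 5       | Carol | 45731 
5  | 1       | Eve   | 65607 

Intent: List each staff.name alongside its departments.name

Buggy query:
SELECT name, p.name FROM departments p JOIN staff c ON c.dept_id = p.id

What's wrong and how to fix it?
Bug: 'name' exists in both joined tables, so the database can't tell which one is meant

Fix: Qualify the column with its table alias (c.name)

Corrected query:
SELECT c.name, p.name FROM departments p JOIN staff c ON c.dept_id = p.id

Result:
name  | name       
------+------------
Eve   | HR         
Grace | Finance    
Eve   | Engineering
Carol | Marketing  
Eve   | HR         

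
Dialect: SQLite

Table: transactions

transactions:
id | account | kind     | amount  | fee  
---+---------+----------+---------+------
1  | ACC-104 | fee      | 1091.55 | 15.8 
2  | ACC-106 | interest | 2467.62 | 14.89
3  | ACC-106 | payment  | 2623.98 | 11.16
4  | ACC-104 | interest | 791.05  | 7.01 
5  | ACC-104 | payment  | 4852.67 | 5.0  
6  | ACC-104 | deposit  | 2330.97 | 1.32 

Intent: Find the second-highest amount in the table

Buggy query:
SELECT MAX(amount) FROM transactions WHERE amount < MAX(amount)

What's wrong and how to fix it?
Bug: The inner MAX is an aggregate inside WHERE, which is not allowed

Fix: Put the inner MAX in a scalar subquery

Corrected query:
SELECT MAX(amount) FROM transactions WHERE amount < (SELECT MAX(amount) FROM transactions)

Result:
MAX(amount)
-----------
2623.98    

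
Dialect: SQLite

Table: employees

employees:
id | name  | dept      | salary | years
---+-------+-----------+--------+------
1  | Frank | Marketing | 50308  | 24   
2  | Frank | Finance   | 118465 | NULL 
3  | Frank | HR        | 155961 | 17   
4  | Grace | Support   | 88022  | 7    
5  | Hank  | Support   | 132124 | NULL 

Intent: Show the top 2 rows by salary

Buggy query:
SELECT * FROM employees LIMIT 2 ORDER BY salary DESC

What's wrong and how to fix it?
Bug: ORDER BY cannot follow LIMIT; LIMIT is the final clause

Fix: Sort with ORDER BY, then apply LIMIT

Corrected query:
SELECT * FROM employees ORDER BY salary DESC LIMIT 2

Result:
id | name  | dept    | salary | years
---+-------+---------+--------+------
3  | Frank | HR      | 155961 | 17   
5  | Hank  | Support | 132124 | NULL 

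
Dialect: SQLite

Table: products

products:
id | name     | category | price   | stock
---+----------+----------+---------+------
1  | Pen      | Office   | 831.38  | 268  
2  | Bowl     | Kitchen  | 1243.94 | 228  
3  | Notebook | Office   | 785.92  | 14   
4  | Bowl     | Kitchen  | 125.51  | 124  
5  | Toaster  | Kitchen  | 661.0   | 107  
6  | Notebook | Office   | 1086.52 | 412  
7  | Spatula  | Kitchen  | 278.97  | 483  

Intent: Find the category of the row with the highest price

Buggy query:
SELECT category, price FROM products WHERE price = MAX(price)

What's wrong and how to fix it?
Bug: WHERE is evaluated per row; an aggregate over the whole table isn't defined there

Fix: Wrap MAX in a scalar subquery so WHERE compares against a single value

Corrected query:
SELECT category, price FROM products WHERE price = (SELECT MAX(price) FROM products)

Result:
category | price  
---------+--------
Kitchen  | 1243.94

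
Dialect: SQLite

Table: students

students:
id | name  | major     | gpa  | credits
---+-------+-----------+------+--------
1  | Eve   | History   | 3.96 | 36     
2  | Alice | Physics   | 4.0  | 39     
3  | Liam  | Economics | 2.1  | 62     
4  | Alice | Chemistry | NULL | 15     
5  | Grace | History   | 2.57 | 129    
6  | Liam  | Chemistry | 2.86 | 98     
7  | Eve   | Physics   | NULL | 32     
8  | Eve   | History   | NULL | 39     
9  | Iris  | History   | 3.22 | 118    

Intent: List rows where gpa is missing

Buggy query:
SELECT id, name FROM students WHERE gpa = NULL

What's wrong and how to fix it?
Bug: '= NULL' is always unknown in SQL three-valued logic, so no rows match

Fix: Use IS NULL to test for NULL

Corrected query:
SELECT id, name FROM students WHERE gpa IS NULL

Result:
id | name 
---+------
4  | Alice
7  | Eve  
8  | Eve  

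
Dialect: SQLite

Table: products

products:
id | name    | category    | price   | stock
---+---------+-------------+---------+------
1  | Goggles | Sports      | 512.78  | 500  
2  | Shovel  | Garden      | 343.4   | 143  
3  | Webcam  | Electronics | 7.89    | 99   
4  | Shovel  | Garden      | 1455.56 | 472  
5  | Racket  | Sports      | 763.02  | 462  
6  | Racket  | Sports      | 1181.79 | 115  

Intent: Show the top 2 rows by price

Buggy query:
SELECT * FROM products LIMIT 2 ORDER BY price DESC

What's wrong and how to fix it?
Bug: LIMIT must come after ORDER BY

Fix: Swap the clauses: ORDER BY first, then LIMIT

Corrected query:
SELECT * FROM products ORDER BY price DESC LIMIT 2

Result:
id | name   | category | price   | stock
---+--------+----------+---------+------
4  | Shovel | Garden   | 1455.56 | 472  
6  | Racket | Sports   | 1181.79 | 115  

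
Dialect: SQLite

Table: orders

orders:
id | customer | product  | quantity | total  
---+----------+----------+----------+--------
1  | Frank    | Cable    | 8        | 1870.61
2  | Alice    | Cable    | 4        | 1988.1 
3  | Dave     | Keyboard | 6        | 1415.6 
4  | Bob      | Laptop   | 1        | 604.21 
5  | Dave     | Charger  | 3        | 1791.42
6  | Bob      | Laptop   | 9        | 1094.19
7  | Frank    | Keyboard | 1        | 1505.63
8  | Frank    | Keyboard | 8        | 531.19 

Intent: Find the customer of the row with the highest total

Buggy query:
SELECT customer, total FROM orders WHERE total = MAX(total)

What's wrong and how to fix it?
Bug: MAX(total) is an aggregate and cannot be used directly in WHERE

Fix: Use a subquery: WHERE total = (SELECT MAX(total) FROM orders)

Corrected query:
SELECT customer, total FROM orders WHERE total = (SELECT MAX(total) FROM orders)

Result:
customer | total 
---------+-------
Alice    | 1988.1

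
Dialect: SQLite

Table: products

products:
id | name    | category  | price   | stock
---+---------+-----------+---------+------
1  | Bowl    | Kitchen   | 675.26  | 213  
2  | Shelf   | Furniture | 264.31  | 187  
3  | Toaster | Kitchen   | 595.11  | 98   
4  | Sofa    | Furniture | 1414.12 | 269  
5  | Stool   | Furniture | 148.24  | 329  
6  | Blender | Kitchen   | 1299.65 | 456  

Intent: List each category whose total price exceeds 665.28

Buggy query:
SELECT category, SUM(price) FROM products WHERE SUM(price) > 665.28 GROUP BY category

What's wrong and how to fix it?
Bug: WHERE runs before GROUP BY, so aggregates aren't available there

Fix: Use HAVING (which filters groups after aggregation) instead of WHERE

Corrected query:
SELECT category, SUM(price) FROM products GROUP BY category HAVING SUM(price) > 665.28

Result:
category  | SUM(price)
----------+-----------
Furniture | 1826.67   
Kitchen   | 2570.02   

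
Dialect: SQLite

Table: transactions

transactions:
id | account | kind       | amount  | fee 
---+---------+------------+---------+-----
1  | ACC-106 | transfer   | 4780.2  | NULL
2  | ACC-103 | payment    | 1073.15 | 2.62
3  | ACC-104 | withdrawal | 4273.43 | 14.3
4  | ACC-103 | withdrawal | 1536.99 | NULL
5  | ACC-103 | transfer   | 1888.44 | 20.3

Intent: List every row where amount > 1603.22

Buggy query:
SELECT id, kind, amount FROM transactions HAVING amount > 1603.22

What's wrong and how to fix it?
Bug: This is a non-aggregate query (no GROUP BY, no aggregates), so in SQLite the HAVING clause is invalid here; a row-level condition belongs in WHERE

Fix: Replace HAVING with WHERE since the condition applies to individual rows

Corrected query:
SELECT id, kind, amount FROM transactions WHERE amount > 1603.22

Result:
id | kind       | amount 
---+------------+--------
1  | transfer   | 4780.2 
3  | withdrawal | 4273.43
5  | transfer   | 1888.44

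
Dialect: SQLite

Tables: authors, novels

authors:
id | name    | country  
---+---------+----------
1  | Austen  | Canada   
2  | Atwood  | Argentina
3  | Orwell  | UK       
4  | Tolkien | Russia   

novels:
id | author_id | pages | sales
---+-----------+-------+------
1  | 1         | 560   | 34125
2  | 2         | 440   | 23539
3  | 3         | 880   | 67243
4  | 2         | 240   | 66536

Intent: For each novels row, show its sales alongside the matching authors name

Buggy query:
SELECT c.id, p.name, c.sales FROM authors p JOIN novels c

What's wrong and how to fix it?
Bug: JOIN with no ON clause produces a cartesian product; every novels row pairs with every authors row

Fix: Add ON c.author_id = p.id to the JOIN

Corrected query:
SELECT c.id, p.name, c.sales FROM authors p JOIN novels c ON c.author_id = p.id

Result:
id | name   | sales
---+--------+------
1  | Austen | 34125
2  | Atwood | 23539
3  | Orwell | 67243
4  | Atwood | 66536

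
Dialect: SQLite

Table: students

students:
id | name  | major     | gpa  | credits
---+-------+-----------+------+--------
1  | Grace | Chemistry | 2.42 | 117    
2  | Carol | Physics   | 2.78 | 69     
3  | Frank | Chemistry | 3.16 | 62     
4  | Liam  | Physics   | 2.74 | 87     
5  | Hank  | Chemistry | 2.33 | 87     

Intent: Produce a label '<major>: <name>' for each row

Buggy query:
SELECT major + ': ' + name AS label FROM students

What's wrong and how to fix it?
Bug: SQLite uses || for string concatenation; + coerces text to numbers (yielding 0)

Fix: Replace + with || to concatenate text

Corrected query:
SELECT major || ': ' || name AS label FROM students

Result:
label           
----------------
Chemistry: Grace
Physics: Carol  
Chemistry: Frank
Physics: Liam   
Chemistry: Hank 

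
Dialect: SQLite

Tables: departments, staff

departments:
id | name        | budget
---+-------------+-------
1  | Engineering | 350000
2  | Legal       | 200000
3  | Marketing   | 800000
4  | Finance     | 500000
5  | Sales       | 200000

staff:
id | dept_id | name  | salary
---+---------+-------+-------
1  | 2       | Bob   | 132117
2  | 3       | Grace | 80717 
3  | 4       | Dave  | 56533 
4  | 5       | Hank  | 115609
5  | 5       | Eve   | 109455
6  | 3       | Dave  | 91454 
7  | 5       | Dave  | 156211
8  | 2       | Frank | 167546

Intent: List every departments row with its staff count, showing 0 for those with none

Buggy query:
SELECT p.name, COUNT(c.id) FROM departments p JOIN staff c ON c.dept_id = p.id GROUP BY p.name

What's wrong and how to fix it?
Bug: INNER JOIN drops departments rows that have no matching staff rows

Fix: Use LEFT JOIN so parents without children still appear (COUNT(c.id) gives 0)

Corrected query:
SELECT p.name, COUNT(c.id) FROM departments p LEFT JOIN staff c ON c.dept_id = p.id GROUP BY p.name

Result:
name        | COUNT(c.id)
------------+------------
Engineering | 0          
Finance     | 1          
Legal       | 2          
Marketing   | 2          
Sales       | 3          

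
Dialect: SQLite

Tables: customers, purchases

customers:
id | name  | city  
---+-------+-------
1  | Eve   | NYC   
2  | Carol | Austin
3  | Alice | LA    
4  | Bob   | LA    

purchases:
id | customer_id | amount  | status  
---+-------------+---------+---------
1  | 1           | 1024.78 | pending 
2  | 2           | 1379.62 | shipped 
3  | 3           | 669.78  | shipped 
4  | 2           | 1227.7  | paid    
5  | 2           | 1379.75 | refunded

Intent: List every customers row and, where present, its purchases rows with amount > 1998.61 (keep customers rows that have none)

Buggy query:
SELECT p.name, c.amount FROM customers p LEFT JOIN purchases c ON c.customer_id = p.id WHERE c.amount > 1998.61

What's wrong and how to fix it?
Bug: A WHERE condition on the right-hand table after LEFT JOIN drops unmatched parents

Fix: Move the right-table condition into the ON clause so unmatched parents are kept

Corrected query:
SELECT p.name, c.amount FROM customers p LEFT JOIN purchases c ON c.customer_id = p.id AND c.amount > 1998.61

Result:
name  | amount
------+-------
Eve   | NULL  
Carol | NULL  
Alice | NULL  
Bob   | NULL  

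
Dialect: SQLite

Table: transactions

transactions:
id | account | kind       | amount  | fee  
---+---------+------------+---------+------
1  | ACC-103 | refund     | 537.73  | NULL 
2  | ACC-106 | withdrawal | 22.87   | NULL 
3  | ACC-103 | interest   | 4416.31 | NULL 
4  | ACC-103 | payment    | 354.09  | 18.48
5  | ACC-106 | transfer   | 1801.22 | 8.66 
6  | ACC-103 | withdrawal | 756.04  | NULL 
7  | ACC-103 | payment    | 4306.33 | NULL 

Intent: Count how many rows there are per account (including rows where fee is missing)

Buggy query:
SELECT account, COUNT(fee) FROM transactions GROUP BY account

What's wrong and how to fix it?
Bug: COUNT(column) counts non-NULL values only; rows with NULL fee aren't counted

Fix: Replace COUNT(fee) with COUNT(*)

Corrected query:
SELECT account, COUNT(*) FROM transactions GROUP BY account

Result:
account | COUNT(*)
--------+---------
ACC-103 | 5       
ACC-106 | 2       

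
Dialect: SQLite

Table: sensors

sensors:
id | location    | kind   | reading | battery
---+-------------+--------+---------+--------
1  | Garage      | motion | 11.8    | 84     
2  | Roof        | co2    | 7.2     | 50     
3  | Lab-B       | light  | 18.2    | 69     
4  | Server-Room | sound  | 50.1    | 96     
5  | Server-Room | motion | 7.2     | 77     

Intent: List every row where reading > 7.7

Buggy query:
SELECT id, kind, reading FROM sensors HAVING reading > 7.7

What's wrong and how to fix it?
Bug: HAVING filters the output of aggregation, but this query has no GROUP BY and no aggregate functions, so SQLite rejects it (HAVING clause on a non-aggregate query); the condition here is per row

Fix: Replace HAVING with WHERE since the condition applies to individual rows

Corrected query:
SELECT id, kind, reading FROM sensors WHERE reading > 7.7

Result:
id | kind   | reading
---+--------+--------
1  | motion | 11.8   
3  | light  | 18.2   
4  | sound  | 50.1   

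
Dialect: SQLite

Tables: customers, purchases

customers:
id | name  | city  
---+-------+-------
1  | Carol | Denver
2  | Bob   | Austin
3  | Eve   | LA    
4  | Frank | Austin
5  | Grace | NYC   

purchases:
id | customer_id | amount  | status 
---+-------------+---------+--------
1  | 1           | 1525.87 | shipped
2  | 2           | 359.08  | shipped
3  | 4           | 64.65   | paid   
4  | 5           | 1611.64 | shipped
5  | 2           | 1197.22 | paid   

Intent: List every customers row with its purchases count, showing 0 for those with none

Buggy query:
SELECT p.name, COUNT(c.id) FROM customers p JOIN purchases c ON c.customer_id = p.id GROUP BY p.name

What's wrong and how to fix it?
Bug: INNER JOIN drops customers rows that have no matching purchases rows

Fix: Switch to LEFT JOIN to retain unmatched parent rows

Corrected query:
SELECT p.name, COUNT(c.id) FROM customers p LEFT JOIN purchases c ON c.customer_id = p.id GROUP BY p.name

Result:
name  | COUNT(c.id)
------+------------
Bob   | 2          
Carol | 1          
Eve   | 0          
Frank | 1          
Grace | 1          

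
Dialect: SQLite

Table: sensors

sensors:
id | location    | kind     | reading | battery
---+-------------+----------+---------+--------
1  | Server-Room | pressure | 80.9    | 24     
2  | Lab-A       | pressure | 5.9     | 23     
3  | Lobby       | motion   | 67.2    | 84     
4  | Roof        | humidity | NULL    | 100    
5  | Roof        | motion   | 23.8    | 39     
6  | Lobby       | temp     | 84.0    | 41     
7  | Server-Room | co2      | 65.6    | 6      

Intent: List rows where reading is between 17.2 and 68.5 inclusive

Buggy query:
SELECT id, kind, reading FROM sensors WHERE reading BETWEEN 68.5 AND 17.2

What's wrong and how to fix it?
Bug: The bounds are reversed; BETWEEN a AND b requires a <= b to match anything

Fix: Swap the bounds so the smaller value comes first

Corrected query:
SELECT id, kind, reading FROM sensors WHERE reading BETWEEN 17.2 AND 68.5

Result:
id | kind   | reading
---+--------+--------
3  | motion | 67.2   
5  | motion | 23.8   
7  | co2    | 65.6   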